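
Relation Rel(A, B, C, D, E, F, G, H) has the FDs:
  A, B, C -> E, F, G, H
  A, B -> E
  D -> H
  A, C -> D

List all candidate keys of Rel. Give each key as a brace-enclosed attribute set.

Attributes never on any right-hand side: {A, B, C} — every candidate key must contain all of them.
{A, B, C} is a candidate key since {A, B, C}⁺ = {A, B, C, D, E, F, G, H} covers every attribute.
Every other attribute set either contains this one or has a smaller closure.

{A, B, C}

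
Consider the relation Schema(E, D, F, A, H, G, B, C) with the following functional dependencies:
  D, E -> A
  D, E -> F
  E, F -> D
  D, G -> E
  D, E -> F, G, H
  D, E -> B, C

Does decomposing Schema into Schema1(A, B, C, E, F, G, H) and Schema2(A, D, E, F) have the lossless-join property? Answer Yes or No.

The shared attributes are {A, E, F} and {A, E, F}⁺ = {A, B, C, D, E, F, G, H}.
This includes all of Schema1, so the common attributes are a superkey of Schema1 — the join is lossless.

Yes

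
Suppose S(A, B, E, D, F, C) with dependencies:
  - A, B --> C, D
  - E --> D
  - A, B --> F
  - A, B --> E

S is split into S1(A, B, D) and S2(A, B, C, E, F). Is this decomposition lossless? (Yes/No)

Yes

S1 ∩ S2 = {A, B}; its closure under F is {A, B, C, D, E, F}.
S1 is contained in that closure, so S1 ∩ S2 --> S1 holds and the join is lossless.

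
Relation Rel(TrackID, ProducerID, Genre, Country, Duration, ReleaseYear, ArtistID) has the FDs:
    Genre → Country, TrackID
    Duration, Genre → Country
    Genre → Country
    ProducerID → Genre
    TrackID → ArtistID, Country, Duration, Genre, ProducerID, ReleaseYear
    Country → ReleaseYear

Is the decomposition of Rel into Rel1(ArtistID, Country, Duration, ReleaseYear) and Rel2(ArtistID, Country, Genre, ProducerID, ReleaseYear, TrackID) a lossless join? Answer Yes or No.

Rel1 ∩ Rel2 = {ArtistID, Country, ReleaseYear}; its closure under F is {ArtistID, Country, ReleaseYear}.
Rel1 ⊄ {ArtistID, Country, ReleaseYear} and Rel2 ⊄ {ArtistID, Country, ReleaseYear}, so the split is lossy.

No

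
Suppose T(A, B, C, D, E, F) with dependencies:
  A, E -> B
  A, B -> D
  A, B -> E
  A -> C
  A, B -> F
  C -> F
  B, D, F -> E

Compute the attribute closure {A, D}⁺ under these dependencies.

Start with {A, D}.
A -> C applies; add {C} → now {A, C, D}.
C -> F applies; add {F} → now {A, C, D, F}.
No further FD applies.

{A, C, D, F}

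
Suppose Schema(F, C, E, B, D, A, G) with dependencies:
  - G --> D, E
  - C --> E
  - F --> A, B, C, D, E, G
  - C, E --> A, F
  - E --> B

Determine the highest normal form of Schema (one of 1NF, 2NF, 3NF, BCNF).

Candidate keys: {C}, {F}. Prime attributes: {C, F}.
G --> D, E breaks BCNF: {G}⁺ = {B, D, E, G}, so {G} is not a superkey.
Because {D, E} are non-prime and the left side of G --> D, E is not a superkey, the relation is not in 3NF.
With only single-attribute keys there can be no partial dependency, so 2NF holds.

2NF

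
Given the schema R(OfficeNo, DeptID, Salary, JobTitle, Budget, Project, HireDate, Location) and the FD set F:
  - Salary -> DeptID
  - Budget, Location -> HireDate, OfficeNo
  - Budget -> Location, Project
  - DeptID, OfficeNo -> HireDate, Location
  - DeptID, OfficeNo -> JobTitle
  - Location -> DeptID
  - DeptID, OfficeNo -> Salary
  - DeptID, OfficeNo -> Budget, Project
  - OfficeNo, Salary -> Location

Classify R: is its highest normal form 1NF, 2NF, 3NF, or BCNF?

Candidate keys: {Budget}, {DeptID, OfficeNo}, {Location, OfficeNo}, {OfficeNo, Salary}. Prime attributes: {Budget, DeptID, Location, OfficeNo, Salary}.
For Salary -> DeptID we have {Salary}⁺ = {DeptID, Salary}; {Salary} is not a superkey, so BCNF fails.
Its right-hand attributes {DeptID} are all prime, as are those of every other non-superkey FD — the relation is in 3NF.

3NF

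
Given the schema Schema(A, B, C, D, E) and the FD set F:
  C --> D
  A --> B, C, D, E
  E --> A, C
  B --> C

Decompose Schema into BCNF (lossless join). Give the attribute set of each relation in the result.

Candidate keys of the original relation: {A}, {E}.
In {A, B, C, D, E}, {C} is not a superkey ({C}⁺ restricted to this set is {C, D}), so split on C --> D into {C, D} and {A, B, C, E}.
{C, D} has no BCNF violation.
In {A, B, C, E}, {B} is not a superkey ({B}⁺ restricted to this set is {B, C}), so split on B --> C into {B, C} and {A, B, E}.
{B, C} has no BCNF violation.
{A, B, E} has no BCNF violation.

{A, B, E}; {B, C}; {C, D}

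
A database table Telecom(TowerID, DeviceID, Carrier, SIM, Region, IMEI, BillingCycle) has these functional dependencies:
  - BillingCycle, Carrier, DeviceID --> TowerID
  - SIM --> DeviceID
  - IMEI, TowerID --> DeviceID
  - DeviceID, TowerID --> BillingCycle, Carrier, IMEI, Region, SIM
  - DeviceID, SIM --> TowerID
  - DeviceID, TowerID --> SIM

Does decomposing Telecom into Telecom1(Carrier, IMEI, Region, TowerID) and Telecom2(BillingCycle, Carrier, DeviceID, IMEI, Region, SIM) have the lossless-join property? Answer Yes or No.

The shared attributes are {Carrier, IMEI, Region} and {Carrier, IMEI, Region}⁺ = {Carrier, IMEI, Region}.
The closure covers neither Telecom1 nor Telecom2 entirely; the join is not lossless.

No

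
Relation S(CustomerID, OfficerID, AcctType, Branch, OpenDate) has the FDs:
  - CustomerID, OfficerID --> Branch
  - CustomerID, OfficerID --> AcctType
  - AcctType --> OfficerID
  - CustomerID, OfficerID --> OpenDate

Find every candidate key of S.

Attributes never on any right-hand side: {CustomerID} — every candidate key must contain it.
{AcctType, CustomerID} is a candidate key since {AcctType, CustomerID}⁺ = {AcctType, Branch, CustomerID, OfficerID, OpenDate} covers every attribute.
{CustomerID, OfficerID} is a candidate key since {CustomerID, OfficerID}⁺ = {AcctType, Branch, CustomerID, OfficerID, OpenDate} covers every attribute.
Any other superkey properly contains one of these, so there are no further candidate keys.

{AcctType, CustomerID}, {CustomerID, OfficerID}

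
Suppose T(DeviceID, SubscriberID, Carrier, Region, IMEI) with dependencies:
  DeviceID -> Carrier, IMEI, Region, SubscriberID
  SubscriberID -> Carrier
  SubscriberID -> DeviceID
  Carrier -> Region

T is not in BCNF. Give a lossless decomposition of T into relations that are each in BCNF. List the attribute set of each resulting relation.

{Carrier, DeviceID, IMEI, SubscriberID}; {Carrier, Region}

Candidate keys of the original relation: {DeviceID}, {SubscriberID}.
Within {Carrier, DeviceID, IMEI, Region, SubscriberID}: {Carrier}⁺ ∩ {Carrier, DeviceID, IMEI, Region, SubscriberID} = {Carrier, Region}, not the whole set, so Carrier -> Region violates BCNF; decompose into {Carrier, Region} and {Carrier, DeviceID, IMEI, SubscriberID}.
{Carrier, Region}: every determinant is a superkey — BCNF.
{Carrier, DeviceID, IMEI, SubscriberID}: every determinant is a superkey — BCNF.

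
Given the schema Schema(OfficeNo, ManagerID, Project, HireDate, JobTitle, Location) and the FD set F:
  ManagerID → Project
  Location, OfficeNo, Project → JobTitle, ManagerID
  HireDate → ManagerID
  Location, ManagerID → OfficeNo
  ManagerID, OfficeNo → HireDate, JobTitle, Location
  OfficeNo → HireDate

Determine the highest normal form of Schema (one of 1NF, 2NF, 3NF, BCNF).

Candidate keys: {HireDate, Location}, {Location, ManagerID}, {OfficeNo}. Prime attributes: {HireDate, Location, ManagerID, OfficeNo}.
ManagerID → Project: {ManagerID}⁺ = {ManagerID, Project}, which is not all of the attributes, so the left side is not a superkey — BCNF is violated.
Because {Project} is non-prime and the left side of ManagerID → Project is not a superkey, the relation is not in 3NF.
Since {HireDate} ⊂ {HireDate, Location} and {HireDate}⁺ ⊇ {Project} with {Project} non-prime, there is a partial dependency; 2NF fails.

1NF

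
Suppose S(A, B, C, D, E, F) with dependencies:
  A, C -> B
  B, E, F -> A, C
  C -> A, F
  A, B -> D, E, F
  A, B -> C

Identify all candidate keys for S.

{C}⁺ = {A, B, C, D, E, F}, which is every attribute, so {C} is a candidate key.
{A, B}⁺ = {A, B, C, D, E, F}, which is every attribute, so {A, B} is a candidate key.
{B, E, F}⁺ = {A, B, C, D, E, F}, which is every attribute, so {B, E, F} is a candidate key.
These are minimal and exhaustive — every other superkey contains one of them.

{A, B}, {B, E, F}, {C}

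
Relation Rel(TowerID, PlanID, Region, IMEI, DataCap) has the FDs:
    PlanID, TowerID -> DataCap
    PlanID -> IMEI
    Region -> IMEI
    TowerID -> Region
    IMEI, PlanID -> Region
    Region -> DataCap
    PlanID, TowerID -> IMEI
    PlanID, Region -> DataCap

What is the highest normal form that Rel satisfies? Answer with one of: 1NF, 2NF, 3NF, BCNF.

Candidate key: {PlanID, TowerID}. Prime attributes: {PlanID, TowerID}.
PlanID -> IMEI breaks BCNF: {PlanID}⁺ = {DataCap, IMEI, PlanID, Region}, so {PlanID} is not a superkey.
Because {IMEI} is non-prime and the left side of PlanID -> IMEI is not a superkey, the relation is not in 3NF.
{PlanID} is a proper subset of the key {PlanID, TowerID}, and {PlanID}⁺ contains the non-prime attributes {DataCap, IMEI, Region} — a partial dependency, so 2NF is violated.

1NF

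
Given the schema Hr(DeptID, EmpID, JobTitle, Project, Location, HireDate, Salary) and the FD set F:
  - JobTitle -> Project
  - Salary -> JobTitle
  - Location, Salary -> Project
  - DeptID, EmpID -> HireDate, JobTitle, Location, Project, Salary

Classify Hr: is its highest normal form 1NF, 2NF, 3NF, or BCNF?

2NF

Candidate key: {DeptID, EmpID}. Prime attributes: {DeptID, EmpID}.
JobTitle -> Project breaks BCNF: {JobTitle}⁺ = {JobTitle, Project}, so {JobTitle} is not a superkey.
Because {Project} is non-prime and the left side of JobTitle -> Project is not a superkey, the relation is not in 3NF.
Checking every proper subset of each key, none determines a non-prime attribute — 2NF is satisfied.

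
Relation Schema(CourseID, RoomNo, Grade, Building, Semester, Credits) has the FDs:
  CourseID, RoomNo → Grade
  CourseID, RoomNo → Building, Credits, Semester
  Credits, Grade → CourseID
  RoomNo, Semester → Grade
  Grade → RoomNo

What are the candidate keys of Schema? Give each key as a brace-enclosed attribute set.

{CourseID, Grade} is a candidate key since {CourseID, Grade}⁺ = {Building, CourseID, Credits, Grade, RoomNo, Semester} covers every attribute.
{CourseID, RoomNo} is a candidate key since {CourseID, RoomNo}⁺ = {Building, CourseID, Credits, Grade, RoomNo, Semester} covers every attribute.
{Credits, Grade} is a candidate key since {Credits, Grade}⁺ = {Building, CourseID, Credits, Grade, RoomNo, Semester} covers every attribute.
{Credits, RoomNo, Semester} is a candidate key since {Credits, RoomNo, Semester}⁺ = {Building, CourseID, Credits, Grade, RoomNo, Semester} covers every attribute.
Any other superkey properly contains one of these, so there are no further candidate keys.

{CourseID, Grade}, {CourseID, RoomNo}, {Credits, Grade}, {Credits, RoomNo, Semester}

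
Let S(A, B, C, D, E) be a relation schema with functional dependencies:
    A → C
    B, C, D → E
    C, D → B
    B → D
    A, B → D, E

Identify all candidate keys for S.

{A, B}, {A, D}

No FD produces {A}, so it must be in every candidate key.
Closure of {A, B} is {A, B, C, D, E}, the whole schema; {A, B} is a candidate key.
Closure of {A, D} is {A, B, C, D, E}, the whole schema; {A, D} is a candidate key.
No proper subset of any of these is a key, and no other minimal superkey exists.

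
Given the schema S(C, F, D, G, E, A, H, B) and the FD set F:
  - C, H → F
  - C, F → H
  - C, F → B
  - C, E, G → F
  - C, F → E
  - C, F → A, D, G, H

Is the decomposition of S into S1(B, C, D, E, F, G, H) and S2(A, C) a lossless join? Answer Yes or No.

No

The shared attributes are {C} and {C}⁺ = {C}.
S1 ⊄ {C} and S2 ⊄ {C}, so the split is lossy.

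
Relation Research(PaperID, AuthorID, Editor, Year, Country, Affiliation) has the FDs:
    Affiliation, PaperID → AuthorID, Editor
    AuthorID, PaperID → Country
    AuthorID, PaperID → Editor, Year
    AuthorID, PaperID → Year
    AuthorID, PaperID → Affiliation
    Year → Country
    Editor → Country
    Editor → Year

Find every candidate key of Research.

No FD produces {PaperID}, so it must be in every candidate key.
{Affiliation, PaperID} is a candidate key since {Affiliation, PaperID}⁺ = {Affiliation, AuthorID, Country, Editor, PaperID, Year} covers every attribute.
{AuthorID, PaperID} is a candidate key since {AuthorID, PaperID}⁺ = {Affiliation, AuthorID, Country, Editor, PaperID, Year} covers every attribute.
Any other superkey properly contains one of these, so there are no further candidate keys.

{Affiliation, PaperID}, {AuthorID, PaperID}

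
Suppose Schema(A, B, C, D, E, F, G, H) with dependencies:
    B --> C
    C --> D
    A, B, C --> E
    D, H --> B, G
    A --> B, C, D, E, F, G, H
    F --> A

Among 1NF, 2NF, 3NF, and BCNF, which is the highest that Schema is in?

2NF

Candidate keys: {A}, {F}. Prime attributes: {A, F}.
B --> C: {B}⁺ = {B, C, D}, which is not all of the attributes, so the left side is not a superkey — BCNF is violated.
B --> C has non-prime {C} on the right and a non-superkey on the left, so 3NF fails.
Every candidate key is a single attribute, so no partial dependency is possible; 2NF holds.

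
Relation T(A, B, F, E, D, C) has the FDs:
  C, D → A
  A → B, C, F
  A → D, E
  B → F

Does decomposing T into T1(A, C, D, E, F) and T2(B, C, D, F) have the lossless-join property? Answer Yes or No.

T1 ∩ T2 = {C, D, F}; its closure under F is {A, B, C, D, E, F}.
T1 is contained in that closure, so T1 ∩ T2 → T1 holds and the join is lossless.

Yes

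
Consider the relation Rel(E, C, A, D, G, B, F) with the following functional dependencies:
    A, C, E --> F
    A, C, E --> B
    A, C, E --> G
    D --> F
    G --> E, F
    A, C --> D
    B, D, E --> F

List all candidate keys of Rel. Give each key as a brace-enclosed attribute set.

{A, C, E}, {A, C, G}

Attributes never on any right-hand side: {A, C} — every candidate key must contain all of them.
Closure of {A, C, E} is {A, B, C, D, E, F, G}, the whole schema; {A, C, E} is a candidate key.
Closure of {A, C, G} is {A, B, C, D, E, F, G}, the whole schema; {A, C, G} is a candidate key.
No proper subset of any of these is a key, and no other minimal superkey exists.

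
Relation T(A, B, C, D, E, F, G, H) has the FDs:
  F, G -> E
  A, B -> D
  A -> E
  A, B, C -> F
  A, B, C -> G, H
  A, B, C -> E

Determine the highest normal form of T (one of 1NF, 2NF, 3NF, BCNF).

Candidate key: {A, B, C}. Prime attributes: {A, B, C}.
F, G -> E: {F, G}⁺ = {E, F, G}, which is not all of the attributes, so the left side is not a superkey — BCNF is violated.
Because {E} is non-prime and the left side of F, G -> E is not a superkey, the relation is not in 3NF.
The proper key subset {A} of {A, B, C} determines non-prime {E}, so the relation is not even in 2NF.

1NF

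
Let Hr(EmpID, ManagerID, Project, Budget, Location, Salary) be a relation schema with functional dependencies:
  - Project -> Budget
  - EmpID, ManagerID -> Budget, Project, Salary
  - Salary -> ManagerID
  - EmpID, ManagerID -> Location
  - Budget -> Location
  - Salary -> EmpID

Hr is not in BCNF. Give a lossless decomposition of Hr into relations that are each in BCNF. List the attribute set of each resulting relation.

{Budget, Location}; {Budget, Project}; {EmpID, ManagerID, Project, Salary}

Candidate keys of the original relation: {EmpID, ManagerID}, {Salary}.
Within {Budget, EmpID, Location, ManagerID, Project, Salary}: {Project}⁺ ∩ {Budget, EmpID, Location, ManagerID, Project, Salary} = {Budget, Location, Project}, not the whole set, so Project -> Budget, Location violates BCNF; decompose into {Budget, Location, Project} and {EmpID, ManagerID, Project, Salary}.
Within {Budget, Location, Project}: {Budget}⁺ ∩ {Budget, Location, Project} = {Budget, Location}, not the whole set, so Budget -> Location violates BCNF; decompose into {Budget, Location} and {Budget, Project}.
{Budget, Location} has no BCNF violation.
{Budget, Project} has no BCNF violation.
{EmpID, ManagerID, Project, Salary} has no BCNF violation.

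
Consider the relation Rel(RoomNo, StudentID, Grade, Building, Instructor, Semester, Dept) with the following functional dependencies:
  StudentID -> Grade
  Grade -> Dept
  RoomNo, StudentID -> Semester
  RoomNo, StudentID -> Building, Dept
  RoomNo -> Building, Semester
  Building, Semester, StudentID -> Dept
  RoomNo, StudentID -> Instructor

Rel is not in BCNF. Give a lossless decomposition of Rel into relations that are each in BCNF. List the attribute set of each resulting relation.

{Building, RoomNo, Semester}; {Dept, Grade}; {Grade, StudentID}; {Instructor, RoomNo, StudentID}

Candidate key of the original relation: {RoomNo, StudentID}.
{Building, Dept, Grade, Instructor, RoomNo, Semester, StudentID}: {StudentID} determines {Dept, Grade, StudentID} here but is not a superkey — split on StudentID -> Dept, Grade, giving {Dept, Grade, StudentID} and {Building, Instructor, RoomNo, Semester, StudentID}.
{Dept, Grade, StudentID}: {Grade} determines {Dept, Grade} here but is not a superkey — split on Grade -> Dept, giving {Dept, Grade} and {Grade, StudentID}.
{Dept, Grade} is in BCNF.
{Grade, StudentID} is in BCNF.
{Building, Instructor, RoomNo, Semester, StudentID}: {RoomNo} determines {Building, RoomNo, Semester} here but is not a superkey — split on RoomNo -> Building, Semester, giving {Building, RoomNo, Semester} and {Instructor, RoomNo, StudentID}.
{Building, RoomNo, Semester} is in BCNF.
{Instructor, RoomNo, StudentID} is in BCNF.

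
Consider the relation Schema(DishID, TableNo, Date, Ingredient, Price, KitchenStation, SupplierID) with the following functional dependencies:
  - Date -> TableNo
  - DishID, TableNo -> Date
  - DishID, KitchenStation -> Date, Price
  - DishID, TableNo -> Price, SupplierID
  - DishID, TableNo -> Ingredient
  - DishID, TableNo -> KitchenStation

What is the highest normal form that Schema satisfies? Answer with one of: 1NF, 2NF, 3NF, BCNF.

Candidate keys: {Date, DishID}, {DishID, KitchenStation}, {DishID, TableNo}. Prime attributes: {Date, DishID, KitchenStation, TableNo}.
Date -> TableNo breaks BCNF: {Date}⁺ = {Date, TableNo}, so {Date} is not a superkey.
But every attribute on its right side ({TableNo}) is prime, and the same holds for every other non-superkey FD, so 3NF still holds.

3NF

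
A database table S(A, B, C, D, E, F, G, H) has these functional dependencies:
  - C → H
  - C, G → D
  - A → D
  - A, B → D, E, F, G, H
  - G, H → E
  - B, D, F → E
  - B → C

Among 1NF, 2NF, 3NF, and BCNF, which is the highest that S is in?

1NF

Candidate key: {A, B}. Prime attributes: {A, B}.
C → H: {C}⁺ = {C, H}, which is not all of the attributes, so the left side is not a superkey — BCNF is violated.
C → H has non-prime {H} on the right and a non-superkey on the left, so 3NF fails.
The proper key subset {A} of {A, B} determines non-prime {D}, so the relation is not even in 2NF.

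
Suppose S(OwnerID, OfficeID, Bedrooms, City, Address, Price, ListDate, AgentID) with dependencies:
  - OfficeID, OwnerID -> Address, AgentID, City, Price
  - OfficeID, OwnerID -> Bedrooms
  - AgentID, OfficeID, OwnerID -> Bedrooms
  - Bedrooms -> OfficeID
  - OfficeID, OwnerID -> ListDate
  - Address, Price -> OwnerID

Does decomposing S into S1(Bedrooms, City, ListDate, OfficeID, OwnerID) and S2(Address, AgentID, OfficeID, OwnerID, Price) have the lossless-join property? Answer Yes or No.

Yes

The shared attributes are {OfficeID, OwnerID} and {OfficeID, OwnerID}⁺ = {Address, AgentID, Bedrooms, City, ListDate, OfficeID, OwnerID, Price}.
Since S1 ⊆ {Address, AgentID, Bedrooms, City, ListDate, OfficeID, OwnerID, Price}, the intersection is a superkey of S1; the decomposition is lossless.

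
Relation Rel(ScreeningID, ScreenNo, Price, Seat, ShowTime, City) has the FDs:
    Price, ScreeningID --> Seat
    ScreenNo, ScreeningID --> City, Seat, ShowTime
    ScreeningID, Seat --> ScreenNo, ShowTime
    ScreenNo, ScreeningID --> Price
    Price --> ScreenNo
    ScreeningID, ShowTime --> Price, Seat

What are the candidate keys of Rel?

{Price, ScreeningID}, {ScreenNo, ScreeningID}, {ScreeningID, Seat}, {ScreeningID, ShowTime}

{ScreeningID} never appears on the right of any FD, so every key must include it.
{Price, ScreeningID}⁺ = {City, Price, ScreenNo, ScreeningID, Seat, ShowTime}, which is every attribute, so {Price, ScreeningID} is a candidate key.
{ScreenNo, ScreeningID}⁺ = {City, Price, ScreenNo, ScreeningID, Seat, ShowTime}, which is every attribute, so {ScreenNo, ScreeningID} is a candidate key.
{ScreeningID, Seat}⁺ = {City, Price, ScreenNo, ScreeningID, Seat, ShowTime}, which is every attribute, so {ScreeningID, Seat} is a candidate key.
{ScreeningID, ShowTime}⁺ = {City, Price, ScreenNo, ScreeningID, Seat, ShowTime}, which is every attribute, so {ScreeningID, ShowTime} is a candidate key.
Any other superkey properly contains one of these, so there are no further candidate keys.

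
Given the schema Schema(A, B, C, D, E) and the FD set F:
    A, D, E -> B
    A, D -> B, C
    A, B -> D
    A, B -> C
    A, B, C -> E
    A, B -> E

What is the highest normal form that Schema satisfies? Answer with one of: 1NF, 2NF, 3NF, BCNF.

Candidate keys: {A, B}, {A, D}. Prime attributes: {A, B, D}.
Every FD has a superkey on the left, so the relation is in BCNF.

BCNF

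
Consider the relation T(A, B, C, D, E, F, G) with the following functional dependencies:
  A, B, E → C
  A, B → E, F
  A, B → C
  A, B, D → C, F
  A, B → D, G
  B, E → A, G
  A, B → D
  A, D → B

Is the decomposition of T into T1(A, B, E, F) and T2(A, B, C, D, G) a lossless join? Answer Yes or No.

Yes

The shared attributes are {A, B} and {A, B}⁺ = {A, B, C, D, E, F, G}.
Since T1 ⊆ {A, B, C, D, E, F, G}, the intersection is a superkey of T1; the decomposition is lossless.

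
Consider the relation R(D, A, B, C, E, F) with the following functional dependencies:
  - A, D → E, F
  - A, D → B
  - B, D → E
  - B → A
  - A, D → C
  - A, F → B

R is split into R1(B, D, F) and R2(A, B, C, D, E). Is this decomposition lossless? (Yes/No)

Yes

R1 ∩ R2 = {B, D}; its closure under F is {A, B, C, D, E, F}.
Since R1 ⊆ {A, B, C, D, E, F}, the intersection is a superkey of R1; the decomposition is lossless.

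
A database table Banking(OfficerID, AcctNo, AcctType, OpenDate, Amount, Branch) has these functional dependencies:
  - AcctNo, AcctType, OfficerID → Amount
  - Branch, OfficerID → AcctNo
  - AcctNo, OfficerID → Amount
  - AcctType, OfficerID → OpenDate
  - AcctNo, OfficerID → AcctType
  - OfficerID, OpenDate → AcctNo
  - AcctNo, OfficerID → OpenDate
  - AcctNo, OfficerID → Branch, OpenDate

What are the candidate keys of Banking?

{AcctNo, OfficerID}, {AcctType, OfficerID}, {Branch, OfficerID}, {OfficerID, OpenDate}

No FD produces {OfficerID}, so it must be in every candidate key.
Closure of {AcctNo, OfficerID} is {AcctNo, AcctType, Amount, Branch, OfficerID, OpenDate}, the whole schema; {AcctNo, OfficerID} is a candidate key.
Closure of {AcctType, OfficerID} is {AcctNo, AcctType, Amount, Branch, OfficerID, OpenDate}, the whole schema; {AcctType, OfficerID} is a candidate key.
Closure of {Branch, OfficerID} is {AcctNo, AcctType, Amount, Branch, OfficerID, OpenDate}, the whole schema; {Branch, OfficerID} is a candidate key.
Closure of {OfficerID, OpenDate} is {AcctNo, AcctType, Amount, Branch, OfficerID, OpenDate}, the whole schema; {OfficerID, OpenDate} is a candidate key.
These are minimal and exhaustive — every other superkey contains one of them.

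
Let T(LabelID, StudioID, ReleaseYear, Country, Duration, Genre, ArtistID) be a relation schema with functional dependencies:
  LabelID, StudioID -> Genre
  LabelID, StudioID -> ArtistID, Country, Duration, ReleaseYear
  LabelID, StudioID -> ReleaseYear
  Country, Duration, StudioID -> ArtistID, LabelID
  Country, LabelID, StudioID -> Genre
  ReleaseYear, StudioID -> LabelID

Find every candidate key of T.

No FD produces {StudioID}, so it must be in every candidate key.
Closure of {LabelID, StudioID} is {ArtistID, Country, Duration, Genre, LabelID, ReleaseYear, StudioID}, the whole schema; {LabelID, StudioID} is a candidate key.
Closure of {ReleaseYear, StudioID} is {ArtistID, Country, Duration, Genre, LabelID, ReleaseYear, StudioID}, the whole schema; {ReleaseYear, StudioID} is a candidate key.
Closure of {Country, Duration, StudioID} is {ArtistID, Country, Duration, Genre, LabelID, ReleaseYear, StudioID}, the whole schema; {Country, Duration, StudioID} is a candidate key.
No proper subset of any of these is a key, and no other minimal superkey exists.

{Country, Duration, StudioID}, {LabelID, StudioID}, {ReleaseYear, StudioID}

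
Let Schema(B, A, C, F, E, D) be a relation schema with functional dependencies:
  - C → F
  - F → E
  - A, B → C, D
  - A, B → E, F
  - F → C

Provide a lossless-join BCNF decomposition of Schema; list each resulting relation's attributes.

Candidate key of the original relation: {A, B}.
{A, B, C, D, E, F}: {C} determines {C, E, F} here but is not a superkey — split on C → E, F, giving {C, E, F} and {A, B, C, D}.
{C, E, F} is in BCNF.
{A, B, C, D} is in BCNF.

{A, B, C, D}; {C, E, F}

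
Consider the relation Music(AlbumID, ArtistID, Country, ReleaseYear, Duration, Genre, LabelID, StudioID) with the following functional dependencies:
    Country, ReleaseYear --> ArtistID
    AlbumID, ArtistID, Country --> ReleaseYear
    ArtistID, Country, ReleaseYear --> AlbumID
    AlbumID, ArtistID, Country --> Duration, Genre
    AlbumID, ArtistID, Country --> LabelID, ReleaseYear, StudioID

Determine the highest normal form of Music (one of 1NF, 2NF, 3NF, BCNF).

Candidate keys: {AlbumID, ArtistID, Country}, {Country, ReleaseYear}. Prime attributes: {AlbumID, ArtistID, Country, ReleaseYear}.
Every FD has a superkey on the left, so the relation is in BCNF.

BCNF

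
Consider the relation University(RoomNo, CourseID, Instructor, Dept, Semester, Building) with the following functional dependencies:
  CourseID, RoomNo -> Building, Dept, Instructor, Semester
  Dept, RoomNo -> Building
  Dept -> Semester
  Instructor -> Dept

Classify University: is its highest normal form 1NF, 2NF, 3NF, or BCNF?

2NF

Candidate key: {CourseID, RoomNo}. Prime attributes: {CourseID, RoomNo}.
Dept, RoomNo -> Building: {Dept, RoomNo}⁺ = {Building, Dept, RoomNo, Semester}, which is not all of the attributes, so the left side is not a superkey — BCNF is violated.
Because {Building} is non-prime and the left side of Dept, RoomNo -> Building is not a superkey, the relation is not in 3NF.
Checking every proper subset of each key, none determines a non-prime attribute — 2NF is satisfied.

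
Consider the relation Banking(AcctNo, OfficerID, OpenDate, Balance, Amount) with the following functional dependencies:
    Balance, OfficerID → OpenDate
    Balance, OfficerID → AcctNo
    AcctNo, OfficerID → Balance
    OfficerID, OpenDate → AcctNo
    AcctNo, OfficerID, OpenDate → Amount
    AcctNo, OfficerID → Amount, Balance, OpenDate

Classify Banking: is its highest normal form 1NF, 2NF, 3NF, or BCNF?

Candidate keys: {AcctNo, OfficerID}, {Balance, OfficerID}, {OfficerID, OpenDate}. Prime attributes: {AcctNo, Balance, OfficerID, OpenDate}.
Every FD has a superkey on the left, so the relation is in BCNF.

BCNF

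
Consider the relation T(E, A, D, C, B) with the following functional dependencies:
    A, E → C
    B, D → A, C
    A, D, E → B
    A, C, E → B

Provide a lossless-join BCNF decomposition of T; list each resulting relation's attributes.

{A, B, C, E}; {A, D, E}

Candidate keys of the original relation: {A, D, E}, {B, D, E}.
In {A, B, C, D, E}, {A, E} is not a superkey ({A, E}⁺ restricted to this set is {A, B, C, E}), so split on A, E → B, C into {A, B, C, E} and {A, D, E}.
{A, B, C, E} is in BCNF.
{A, D, E} is in BCNF.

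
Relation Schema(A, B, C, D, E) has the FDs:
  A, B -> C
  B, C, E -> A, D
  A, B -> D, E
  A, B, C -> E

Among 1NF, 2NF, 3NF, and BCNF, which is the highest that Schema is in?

BCNF

Candidate keys: {A, B}, {B, C, E}. Prime attributes: {A, B, C, E}.
The left-hand side of every FD is a superkey, so BCNF is satisfied.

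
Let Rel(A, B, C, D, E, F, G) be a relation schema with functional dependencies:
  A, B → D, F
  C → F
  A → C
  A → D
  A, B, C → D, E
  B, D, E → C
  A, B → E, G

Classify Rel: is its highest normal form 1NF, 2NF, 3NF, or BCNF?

1NF

Candidate key: {A, B}. Prime attributes: {A, B}.
For C → F we have {C}⁺ = {C, F}; {C} is not a superkey, so BCNF fails.
C → F determines the non-prime attribute {F} from a non-superkey — 3NF is violated.
The proper key subset {A} of {A, B} determines non-prime {C, D, F}, so the relation is not even in 2NF.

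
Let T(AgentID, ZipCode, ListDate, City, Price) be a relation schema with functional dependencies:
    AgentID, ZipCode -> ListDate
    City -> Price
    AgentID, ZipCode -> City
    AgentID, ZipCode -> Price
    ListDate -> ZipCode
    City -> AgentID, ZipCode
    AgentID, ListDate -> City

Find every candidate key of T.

{City}⁺ = {AgentID, City, ListDate, Price, ZipCode} — all of the relation — so {City} is a candidate key.
{AgentID, ListDate}⁺ = {AgentID, City, ListDate, Price, ZipCode} — all of the relation — so {AgentID, ListDate} is a candidate key.
{AgentID, ZipCode}⁺ = {AgentID, City, ListDate, Price, ZipCode} — all of the relation — so {AgentID, ZipCode} is a candidate key.
Any other superkey properly contains one of these, so there are no further candidate keys.

{AgentID, ListDate}, {AgentID, ZipCode}, {City}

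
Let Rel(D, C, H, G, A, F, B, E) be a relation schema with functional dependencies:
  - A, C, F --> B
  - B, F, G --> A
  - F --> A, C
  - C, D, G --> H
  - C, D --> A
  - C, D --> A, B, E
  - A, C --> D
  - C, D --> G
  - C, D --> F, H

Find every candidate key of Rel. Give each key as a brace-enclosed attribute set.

Closure of {F} is {A, B, C, D, E, F, G, H}, the whole schema; {F} is a candidate key.
Closure of {A, C} is {A, B, C, D, E, F, G, H}, the whole schema; {A, C} is a candidate key.
Closure of {C, D} is {A, B, C, D, E, F, G, H}, the whole schema; {C, D} is a candidate key.
Any other superkey properly contains one of these, so there are no further candidate keys.

{A, C}, {C, D}, {F}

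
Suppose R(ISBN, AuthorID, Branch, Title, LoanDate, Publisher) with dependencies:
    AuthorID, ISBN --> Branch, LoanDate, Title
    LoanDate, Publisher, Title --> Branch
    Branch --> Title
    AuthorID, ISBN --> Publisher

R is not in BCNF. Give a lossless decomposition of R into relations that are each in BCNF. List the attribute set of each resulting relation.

Candidate key of the original relation: {AuthorID, ISBN}.
{AuthorID, Branch, ISBN, LoanDate, Publisher, Title}: {LoanDate, Publisher, Title} determines {Branch, LoanDate, Publisher, Title} here but is not a superkey — split on LoanDate, Publisher, Title --> Branch, giving {Branch, LoanDate, Publisher, Title} and {AuthorID, ISBN, LoanDate, Publisher, Title}.
{Branch, LoanDate, Publisher, Title}: {Branch} determines {Branch, Title} here but is not a superkey — split on Branch --> Title, giving {Branch, Title} and {Branch, LoanDate, Publisher}.
{Branch, Title} is in BCNF.
{Branch, LoanDate, Publisher} is in BCNF.
{AuthorID, ISBN, LoanDate, Publisher, Title} is in BCNF.

{AuthorID, ISBN, LoanDate, Publisher, Title}; {Branch, LoanDate, Publisher}; {Branch, Title}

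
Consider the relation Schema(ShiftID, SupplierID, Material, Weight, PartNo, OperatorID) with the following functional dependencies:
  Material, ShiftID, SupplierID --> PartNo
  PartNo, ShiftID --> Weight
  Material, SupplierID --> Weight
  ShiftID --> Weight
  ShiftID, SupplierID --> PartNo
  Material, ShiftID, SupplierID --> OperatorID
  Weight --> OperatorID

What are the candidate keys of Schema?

{Material, ShiftID, SupplierID}

Attributes never on any right-hand side: {Material, ShiftID, SupplierID} — every candidate key must contain all of them.
{Material, ShiftID, SupplierID}⁺ = {Material, OperatorID, PartNo, ShiftID, SupplierID, Weight}, which is every attribute, so {Material, ShiftID, SupplierID} is a candidate key.
Every other attribute set either contains this one or has a smaller closure.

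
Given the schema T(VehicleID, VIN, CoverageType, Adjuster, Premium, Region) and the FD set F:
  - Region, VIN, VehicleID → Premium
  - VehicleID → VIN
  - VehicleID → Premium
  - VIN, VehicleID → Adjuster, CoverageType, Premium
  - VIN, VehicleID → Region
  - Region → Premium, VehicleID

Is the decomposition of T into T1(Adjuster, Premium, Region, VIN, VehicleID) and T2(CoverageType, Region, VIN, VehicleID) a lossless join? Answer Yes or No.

The shared attributes are {Region, VIN, VehicleID} and {Region, VIN, VehicleID}⁺ = {Adjuster, CoverageType, Premium, Region, VIN, VehicleID}.
Since T1 ⊆ {Adjuster, CoverageType, Premium, Region, VIN, VehicleID}, the intersection is a superkey of T1; the decomposition is lossless.

Yes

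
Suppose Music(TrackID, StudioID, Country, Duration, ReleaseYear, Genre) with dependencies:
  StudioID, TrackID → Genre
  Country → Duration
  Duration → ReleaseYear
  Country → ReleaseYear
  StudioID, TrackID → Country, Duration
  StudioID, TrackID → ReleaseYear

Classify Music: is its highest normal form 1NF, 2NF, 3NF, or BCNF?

Candidate key: {StudioID, TrackID}. Prime attributes: {StudioID, TrackID}.
For Country → Duration we have {Country}⁺ = {Country, Duration, ReleaseYear}; {Country} is not a superkey, so BCNF fails.
Because {Duration} is non-prime and the left side of Country → Duration is not a superkey, the relation is not in 3NF.
Checking every proper subset of each key, none determines a non-prime attribute — 2NF is satisfied.

2NF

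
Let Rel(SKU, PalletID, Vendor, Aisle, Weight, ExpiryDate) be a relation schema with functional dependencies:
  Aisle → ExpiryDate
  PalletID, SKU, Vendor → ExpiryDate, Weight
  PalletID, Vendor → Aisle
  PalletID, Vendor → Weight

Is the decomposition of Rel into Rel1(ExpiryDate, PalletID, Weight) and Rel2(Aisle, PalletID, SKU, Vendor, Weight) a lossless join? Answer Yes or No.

No

The shared attributes are {PalletID, Weight} and {PalletID, Weight}⁺ = {PalletID, Weight}.
Rel1 ⊄ {PalletID, Weight} and Rel2 ⊄ {PalletID, Weight}, so the split is lossy.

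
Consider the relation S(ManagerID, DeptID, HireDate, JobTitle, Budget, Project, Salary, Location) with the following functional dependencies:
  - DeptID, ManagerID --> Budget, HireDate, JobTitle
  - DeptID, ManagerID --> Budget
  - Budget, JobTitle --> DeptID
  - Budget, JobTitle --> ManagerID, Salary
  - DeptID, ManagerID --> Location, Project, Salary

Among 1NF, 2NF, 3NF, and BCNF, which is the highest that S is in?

Candidate keys: {Budget, JobTitle}, {DeptID, ManagerID}. Prime attributes: {Budget, DeptID, JobTitle, ManagerID}.
The left-hand side of every FD is a superkey, so BCNF is satisfied.

BCNF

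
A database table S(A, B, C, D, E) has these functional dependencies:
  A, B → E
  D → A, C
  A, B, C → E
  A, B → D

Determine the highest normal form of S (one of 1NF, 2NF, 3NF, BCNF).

1NF

Candidate keys: {A, B}, {B, D}. Prime attributes: {A, B, D}.
D → A, C: {D}⁺ = {A, C, D}, which is not all of the attributes, so the left side is not a superkey — BCNF is violated.
D → A, C has non-prime {C} on the right and a non-superkey on the left, so 3NF fails.
{D} is a proper subset of the key {B, D}, and {D}⁺ contains the non-prime attribute {C} — a partial dependency, so 2NF is violated.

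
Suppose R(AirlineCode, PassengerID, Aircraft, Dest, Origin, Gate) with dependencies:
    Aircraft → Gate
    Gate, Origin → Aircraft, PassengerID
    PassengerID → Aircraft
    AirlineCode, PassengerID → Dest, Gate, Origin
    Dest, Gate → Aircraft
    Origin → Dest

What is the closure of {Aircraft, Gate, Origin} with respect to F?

Start with {Aircraft, Gate, Origin}.
Gate, Origin → Aircraft, PassengerID applies; add {PassengerID} → now {Aircraft, Gate, Origin, PassengerID}.
Origin → Dest applies; add {Dest} → now {Aircraft, Dest, Gate, Origin, PassengerID}.
No further FD applies.

{Aircraft, Dest, Gate, Origin, PassengerID}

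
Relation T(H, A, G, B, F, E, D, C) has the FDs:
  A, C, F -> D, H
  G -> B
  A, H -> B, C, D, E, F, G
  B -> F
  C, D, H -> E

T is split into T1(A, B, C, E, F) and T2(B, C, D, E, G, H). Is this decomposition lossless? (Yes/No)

No

The shared attributes are {B, C, E} and {B, C, E}⁺ = {B, C, E, F}.
T1 ⊄ {B, C, E, F} and T2 ⊄ {B, C, E, F}, so the split is lossy.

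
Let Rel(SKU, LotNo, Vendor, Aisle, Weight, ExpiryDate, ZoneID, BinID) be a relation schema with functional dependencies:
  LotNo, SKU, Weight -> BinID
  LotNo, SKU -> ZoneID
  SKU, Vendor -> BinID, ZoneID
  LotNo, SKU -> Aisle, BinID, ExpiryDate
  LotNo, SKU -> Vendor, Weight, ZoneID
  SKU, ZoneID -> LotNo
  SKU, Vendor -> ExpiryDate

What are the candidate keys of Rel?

Attributes never on any right-hand side: {SKU} — every candidate key must contain it.
{LotNo, SKU}⁺ = {Aisle, BinID, ExpiryDate, LotNo, SKU, Vendor, Weight, ZoneID}, which is every attribute, so {LotNo, SKU} is a candidate key.
{SKU, Vendor}⁺ = {Aisle, BinID, ExpiryDate, LotNo, SKU, Vendor, Weight, ZoneID}, which is every attribute, so {SKU, Vendor} is a candidate key.
{SKU, ZoneID}⁺ = {Aisle, BinID, ExpiryDate, LotNo, SKU, Vendor, Weight, ZoneID}, which is every attribute, so {SKU, ZoneID} is a candidate key.
Any other superkey properly contains one of these, so there are no further candidate keys.

{LotNo, SKU}, {SKU, Vendor}, {SKU, ZoneID}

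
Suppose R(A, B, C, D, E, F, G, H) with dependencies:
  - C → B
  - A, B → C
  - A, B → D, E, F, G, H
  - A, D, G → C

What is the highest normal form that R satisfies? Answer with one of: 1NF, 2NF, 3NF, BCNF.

Candidate keys: {A, B}, {A, C}, {A, D, G}. Prime attributes: {A, B, C, D, G}.
For C → B we have {C}⁺ = {B, C}; {C} is not a superkey, so BCNF fails.
But every attribute on its right side ({B}) is prime, and the same holds for every other non-superkey FD, so 3NF still holds.

3NF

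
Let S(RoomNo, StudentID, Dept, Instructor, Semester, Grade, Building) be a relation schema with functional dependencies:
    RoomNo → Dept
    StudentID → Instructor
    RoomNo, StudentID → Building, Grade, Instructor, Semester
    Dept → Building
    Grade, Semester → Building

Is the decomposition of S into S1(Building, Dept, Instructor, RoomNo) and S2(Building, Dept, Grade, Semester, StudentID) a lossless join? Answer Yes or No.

No

S1 ∩ S2 = {Building, Dept}; its closure under F is {Building, Dept}.
The closure covers neither S1 nor S2 entirely; the join is not lossless.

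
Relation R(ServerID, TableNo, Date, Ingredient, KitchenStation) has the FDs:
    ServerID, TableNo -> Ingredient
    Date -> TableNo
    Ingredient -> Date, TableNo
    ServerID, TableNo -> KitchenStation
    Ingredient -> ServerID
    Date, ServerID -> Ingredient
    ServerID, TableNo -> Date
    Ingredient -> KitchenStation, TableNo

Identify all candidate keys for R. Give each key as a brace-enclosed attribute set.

{Ingredient}⁺ = {Date, Ingredient, KitchenStation, ServerID, TableNo}, which is every attribute, so {Ingredient} is a candidate key.
{Date, ServerID}⁺ = {Date, Ingredient, KitchenStation, ServerID, TableNo}, which is every attribute, so {Date, ServerID} is a candidate key.
{ServerID, TableNo}⁺ = {Date, Ingredient, KitchenStation, ServerID, TableNo}, which is every attribute, so {ServerID, TableNo} is a candidate key.
No proper subset of any of these is a key, and no other minimal superkey exists.

{Date, ServerID}, {Ingredient}, {ServerID, TableNo}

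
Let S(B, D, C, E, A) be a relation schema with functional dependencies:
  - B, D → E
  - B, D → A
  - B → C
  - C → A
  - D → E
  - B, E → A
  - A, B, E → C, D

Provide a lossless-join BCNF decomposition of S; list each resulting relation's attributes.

Candidate keys of the original relation: {B, D}, {B, E}.
{A, B, C, D, E}: {B} determines {A, B, C} here but is not a superkey — split on B → A, C, giving {A, B, C} and {B, D, E}.
{A, B, C}: {C} determines {A, C} here but is not a superkey — split on C → A, giving {A, C} and {B, C}.
{A, C} is in BCNF.
{B, C} is in BCNF.
{B, D, E}: {D} determines {D, E} here but is not a superkey — split on D → E, giving {D, E} and {B, D}.
{D, E} is in BCNF.
{B, D} is in BCNF.

{A, C}; {B, C}; {B, D}; {D, E}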